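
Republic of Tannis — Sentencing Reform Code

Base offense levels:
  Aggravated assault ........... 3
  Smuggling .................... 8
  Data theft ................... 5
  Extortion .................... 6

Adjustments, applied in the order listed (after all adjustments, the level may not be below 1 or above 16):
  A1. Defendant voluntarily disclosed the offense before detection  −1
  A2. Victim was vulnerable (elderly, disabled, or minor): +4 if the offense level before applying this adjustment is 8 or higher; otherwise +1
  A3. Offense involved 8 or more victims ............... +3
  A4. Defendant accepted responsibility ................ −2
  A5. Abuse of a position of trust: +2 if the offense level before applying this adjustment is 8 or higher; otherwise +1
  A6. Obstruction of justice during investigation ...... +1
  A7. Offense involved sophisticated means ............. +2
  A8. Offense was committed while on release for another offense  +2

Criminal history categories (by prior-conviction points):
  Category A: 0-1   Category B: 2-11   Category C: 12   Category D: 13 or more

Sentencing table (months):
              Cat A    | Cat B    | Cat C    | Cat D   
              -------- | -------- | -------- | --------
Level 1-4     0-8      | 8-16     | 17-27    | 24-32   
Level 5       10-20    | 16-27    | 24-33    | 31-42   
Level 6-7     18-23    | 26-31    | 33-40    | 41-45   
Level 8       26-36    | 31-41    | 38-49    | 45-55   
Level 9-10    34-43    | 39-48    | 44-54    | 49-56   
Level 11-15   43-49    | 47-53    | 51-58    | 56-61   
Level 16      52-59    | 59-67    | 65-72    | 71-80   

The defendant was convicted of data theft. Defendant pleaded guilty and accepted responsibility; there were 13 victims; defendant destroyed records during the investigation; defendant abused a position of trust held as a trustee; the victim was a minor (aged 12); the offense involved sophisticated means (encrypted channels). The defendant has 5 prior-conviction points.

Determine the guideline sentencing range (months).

Base offense level for data theft: 5.
A1 does not apply.
A2 applies (level before this adjustment is 5 < 8, so +1): 5 + 1 = 6.
A3 applies: 6 + 3 = 9.
A4 applies: 9 − 2 = 7.
A5 applies (level before this adjustment is 7 < 8, so +1): 7 + 1 = 8.
A6 applies: 8 + 1 = 9.
A7 applies: 9 + 2 = 11.
A8 does not apply.
Final offense level: 11.
Criminal history: 5 prior points → Category B (2-11).
Level 11 falls in the 11-15 band.
Grid: Level 11-15 × Category B = 47-53 months.

47-53 months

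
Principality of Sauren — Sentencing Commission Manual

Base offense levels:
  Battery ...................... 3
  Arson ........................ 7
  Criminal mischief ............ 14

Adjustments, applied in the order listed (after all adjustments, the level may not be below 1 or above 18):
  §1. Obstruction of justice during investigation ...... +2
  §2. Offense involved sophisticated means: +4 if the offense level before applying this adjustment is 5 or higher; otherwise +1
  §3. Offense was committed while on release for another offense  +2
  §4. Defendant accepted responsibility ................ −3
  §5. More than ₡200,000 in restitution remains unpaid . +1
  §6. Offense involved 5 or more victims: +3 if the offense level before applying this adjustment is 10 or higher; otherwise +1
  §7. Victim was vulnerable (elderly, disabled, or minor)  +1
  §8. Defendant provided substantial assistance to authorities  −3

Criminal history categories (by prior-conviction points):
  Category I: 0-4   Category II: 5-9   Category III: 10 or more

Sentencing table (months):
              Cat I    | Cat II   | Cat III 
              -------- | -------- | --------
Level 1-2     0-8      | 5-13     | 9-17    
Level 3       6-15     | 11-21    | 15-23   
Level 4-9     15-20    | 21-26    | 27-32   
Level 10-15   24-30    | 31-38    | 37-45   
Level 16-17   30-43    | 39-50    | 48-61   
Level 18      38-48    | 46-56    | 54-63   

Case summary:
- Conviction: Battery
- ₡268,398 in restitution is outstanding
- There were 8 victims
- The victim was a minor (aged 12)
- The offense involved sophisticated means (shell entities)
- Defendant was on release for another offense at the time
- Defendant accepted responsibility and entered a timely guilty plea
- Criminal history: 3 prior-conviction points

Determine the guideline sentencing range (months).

Base offense level for battery: 3.
§1 does not apply.
§2 applies (level before this adjustment is 3 < 5, so +1): 3 + 1 = 4.
§3 applies: 4 + 2 = 6.
§4 applies: 6 − 3 = 3.
§5 applies: 3 + 1 = 4.
§6 applies (level before this adjustment is 4 < 10, so +1): 4 + 1 = 5.
§7 applies: 5 + 1 = 6.
Final offense level: 6.
Criminal history: 3 prior points → Category I (0-4).
Level 6 falls in the 4-9 band.
Grid: Level 4-9 × Category I = 15-20 months.

15-20 months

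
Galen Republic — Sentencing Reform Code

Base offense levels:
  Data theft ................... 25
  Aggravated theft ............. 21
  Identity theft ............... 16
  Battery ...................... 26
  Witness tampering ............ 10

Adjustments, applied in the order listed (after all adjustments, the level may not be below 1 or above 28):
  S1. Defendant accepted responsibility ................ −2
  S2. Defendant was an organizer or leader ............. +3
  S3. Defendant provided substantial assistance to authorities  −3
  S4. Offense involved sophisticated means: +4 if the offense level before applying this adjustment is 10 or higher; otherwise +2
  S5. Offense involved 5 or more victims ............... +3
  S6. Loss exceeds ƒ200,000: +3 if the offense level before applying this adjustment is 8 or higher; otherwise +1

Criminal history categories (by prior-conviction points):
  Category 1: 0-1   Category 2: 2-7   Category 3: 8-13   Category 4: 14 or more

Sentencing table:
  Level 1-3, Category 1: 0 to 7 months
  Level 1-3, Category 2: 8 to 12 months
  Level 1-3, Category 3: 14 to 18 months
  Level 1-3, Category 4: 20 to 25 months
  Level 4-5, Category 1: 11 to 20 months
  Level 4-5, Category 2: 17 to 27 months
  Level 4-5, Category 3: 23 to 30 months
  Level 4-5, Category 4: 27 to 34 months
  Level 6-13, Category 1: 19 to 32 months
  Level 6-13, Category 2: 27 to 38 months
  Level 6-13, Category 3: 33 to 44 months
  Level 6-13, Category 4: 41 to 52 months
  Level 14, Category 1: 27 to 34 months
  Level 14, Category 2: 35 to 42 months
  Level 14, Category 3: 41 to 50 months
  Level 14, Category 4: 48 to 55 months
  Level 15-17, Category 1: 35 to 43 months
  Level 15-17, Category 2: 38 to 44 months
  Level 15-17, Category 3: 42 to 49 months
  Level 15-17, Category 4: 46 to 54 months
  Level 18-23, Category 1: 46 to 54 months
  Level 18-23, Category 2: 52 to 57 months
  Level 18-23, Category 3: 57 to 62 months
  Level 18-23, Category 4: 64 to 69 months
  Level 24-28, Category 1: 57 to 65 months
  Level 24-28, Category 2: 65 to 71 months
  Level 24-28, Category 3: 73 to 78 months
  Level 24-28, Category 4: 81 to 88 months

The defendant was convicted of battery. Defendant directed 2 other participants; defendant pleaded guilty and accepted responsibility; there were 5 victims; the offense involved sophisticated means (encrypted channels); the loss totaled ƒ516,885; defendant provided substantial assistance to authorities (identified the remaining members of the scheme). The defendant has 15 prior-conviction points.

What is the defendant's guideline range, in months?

81-88 months

Base offense level for battery: 26.
S1 applies: 26 − 2 = 24.
S2 applies: 24 + 3 = 27.
S3 applies: 27 − 3 = 24.
S4 applies (level before this adjustment is 24 ≥ 10, so +4): 24 + 4 = 28.
S5 applies: 28 + 3 = 31.
S6 applies (level before this adjustment is 31 ≥ 8, so +3): 31 + 3 = 34.
Level 34 exceeds the maximum of 28; capped at 28.
Final offense level: 28.
Criminal history: 15 prior points → Category 4 (14+).
Level 28 falls in the 24-28 band.
Grid: Level 24-28 × Category 4 = 81-88 months.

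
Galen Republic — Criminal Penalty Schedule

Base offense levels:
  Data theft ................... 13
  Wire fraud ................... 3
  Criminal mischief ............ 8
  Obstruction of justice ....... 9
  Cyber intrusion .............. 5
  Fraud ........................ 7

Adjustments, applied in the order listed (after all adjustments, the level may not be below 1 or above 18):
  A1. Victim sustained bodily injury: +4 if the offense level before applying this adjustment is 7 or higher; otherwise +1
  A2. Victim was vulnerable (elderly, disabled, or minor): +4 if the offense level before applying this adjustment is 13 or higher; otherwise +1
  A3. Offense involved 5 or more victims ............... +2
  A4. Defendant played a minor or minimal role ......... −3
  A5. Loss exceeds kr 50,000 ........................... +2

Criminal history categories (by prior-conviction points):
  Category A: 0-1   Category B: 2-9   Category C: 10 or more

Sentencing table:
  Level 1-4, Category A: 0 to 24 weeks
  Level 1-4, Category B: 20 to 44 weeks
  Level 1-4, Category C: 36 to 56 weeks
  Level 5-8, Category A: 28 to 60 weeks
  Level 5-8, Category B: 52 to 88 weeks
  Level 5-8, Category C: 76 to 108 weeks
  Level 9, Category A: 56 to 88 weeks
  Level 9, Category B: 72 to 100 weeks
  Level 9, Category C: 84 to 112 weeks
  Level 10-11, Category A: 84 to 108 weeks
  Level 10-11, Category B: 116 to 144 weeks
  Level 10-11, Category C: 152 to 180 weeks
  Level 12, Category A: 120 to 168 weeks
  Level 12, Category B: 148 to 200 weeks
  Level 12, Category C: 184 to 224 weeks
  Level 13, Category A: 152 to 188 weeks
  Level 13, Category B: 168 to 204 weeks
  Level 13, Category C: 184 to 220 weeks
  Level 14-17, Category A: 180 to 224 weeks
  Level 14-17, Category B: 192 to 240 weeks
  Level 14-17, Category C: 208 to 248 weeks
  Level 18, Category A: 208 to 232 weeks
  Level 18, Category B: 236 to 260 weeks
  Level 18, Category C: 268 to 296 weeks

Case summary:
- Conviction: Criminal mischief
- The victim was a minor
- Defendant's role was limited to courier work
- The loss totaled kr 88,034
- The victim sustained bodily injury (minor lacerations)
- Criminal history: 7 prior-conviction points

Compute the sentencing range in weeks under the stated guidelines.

Base offense level for criminal mischief: 8.
A1 applies (level before this adjustment is 8 ≥ 7, so +4): 8 + 4 = 12.
A2 applies (level before this adjustment is 12 < 13, so +1): 12 + 1 = 13.
A3 does not apply.
A4 applies: 13 − 3 = 10.
A5 applies: 10 + 2 = 12.
Final offense level: 12.
Criminal history: 7 prior points → Category B (2-9).
Level 12 falls in the 12 band.
Grid: Level 12 × Category B = 148-200 weeks.

148-200 weeks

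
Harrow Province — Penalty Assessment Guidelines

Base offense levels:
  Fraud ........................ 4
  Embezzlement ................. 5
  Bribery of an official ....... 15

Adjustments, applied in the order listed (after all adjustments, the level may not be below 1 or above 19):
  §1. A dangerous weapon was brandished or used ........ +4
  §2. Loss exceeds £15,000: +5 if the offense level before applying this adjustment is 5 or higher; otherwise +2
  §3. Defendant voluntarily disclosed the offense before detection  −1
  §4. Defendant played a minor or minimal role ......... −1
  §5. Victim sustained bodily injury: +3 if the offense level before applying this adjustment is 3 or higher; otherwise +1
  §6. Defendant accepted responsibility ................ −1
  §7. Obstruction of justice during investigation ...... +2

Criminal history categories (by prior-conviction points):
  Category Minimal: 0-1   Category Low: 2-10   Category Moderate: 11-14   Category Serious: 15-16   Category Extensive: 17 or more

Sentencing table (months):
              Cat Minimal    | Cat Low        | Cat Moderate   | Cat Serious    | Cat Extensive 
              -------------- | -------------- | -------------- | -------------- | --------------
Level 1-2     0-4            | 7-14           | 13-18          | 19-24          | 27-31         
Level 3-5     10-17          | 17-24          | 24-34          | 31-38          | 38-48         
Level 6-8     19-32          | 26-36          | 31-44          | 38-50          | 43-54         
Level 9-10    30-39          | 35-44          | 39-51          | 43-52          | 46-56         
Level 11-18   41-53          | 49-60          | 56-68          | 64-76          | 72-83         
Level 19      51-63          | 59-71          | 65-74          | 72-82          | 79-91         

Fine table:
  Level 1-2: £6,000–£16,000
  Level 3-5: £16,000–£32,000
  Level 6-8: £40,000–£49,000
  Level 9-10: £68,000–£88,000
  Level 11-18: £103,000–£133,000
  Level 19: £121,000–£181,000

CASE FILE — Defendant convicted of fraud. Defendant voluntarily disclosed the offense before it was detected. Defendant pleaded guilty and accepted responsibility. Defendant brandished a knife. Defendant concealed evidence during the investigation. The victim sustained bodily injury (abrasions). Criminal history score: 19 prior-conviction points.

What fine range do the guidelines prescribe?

Base offense level for fraud: 4.
§1 applies: 4 + 4 = 8.
§2 does not apply.
§3 applies: 8 − 1 = 7.
§5 applies (level before this adjustment is 7 ≥ 3, so +3): 7 + 3 = 10.
§6 applies: 10 − 1 = 9.
§7 applies: 9 + 2 = 11.
Final offense level: 11.
Level 11 falls in the 11-18 band.
Fine table: Level 11-18 → £103,000–£133,000.

£103,000–£133,000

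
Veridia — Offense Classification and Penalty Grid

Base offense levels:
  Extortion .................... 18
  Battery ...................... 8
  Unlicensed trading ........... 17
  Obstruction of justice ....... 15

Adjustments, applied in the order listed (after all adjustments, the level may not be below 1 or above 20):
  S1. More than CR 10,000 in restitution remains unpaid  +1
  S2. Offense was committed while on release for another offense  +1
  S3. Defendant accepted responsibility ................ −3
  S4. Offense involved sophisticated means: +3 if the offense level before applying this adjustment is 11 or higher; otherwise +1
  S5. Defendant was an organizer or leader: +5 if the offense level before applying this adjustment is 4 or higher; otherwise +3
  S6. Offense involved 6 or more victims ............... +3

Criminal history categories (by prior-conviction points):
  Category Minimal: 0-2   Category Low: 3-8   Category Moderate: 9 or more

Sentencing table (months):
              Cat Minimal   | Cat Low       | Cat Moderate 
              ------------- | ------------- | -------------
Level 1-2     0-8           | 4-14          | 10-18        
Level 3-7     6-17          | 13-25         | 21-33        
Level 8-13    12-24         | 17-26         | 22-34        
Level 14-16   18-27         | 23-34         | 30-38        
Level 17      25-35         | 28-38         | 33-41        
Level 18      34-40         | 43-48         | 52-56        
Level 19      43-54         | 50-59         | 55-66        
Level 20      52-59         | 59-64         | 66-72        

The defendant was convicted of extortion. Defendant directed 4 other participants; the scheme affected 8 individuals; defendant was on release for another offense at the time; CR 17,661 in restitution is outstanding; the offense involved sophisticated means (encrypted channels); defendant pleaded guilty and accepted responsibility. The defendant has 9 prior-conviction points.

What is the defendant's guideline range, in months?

Base offense level for extortion: 18.
S1 applies: 18 + 1 = 19.
S2 applies: 19 + 1 = 20.
S3 applies: 20 − 3 = 17.
S4 applies (level before this adjustment is 17 ≥ 11, so +3): 17 + 3 = 20.
S5 applies (level before this adjustment is 20 ≥ 4, so +5): 20 + 5 = 25.
S6 applies: 25 + 3 = 28.
Level 28 exceeds the maximum of 20; capped at 20.
Final offense level: 20.
Criminal history: 9 prior points → Category Moderate (9+).
Level 20 falls in the 20 band.
Grid: Level 20 × Category Moderate = 66-72 months.

66-72 months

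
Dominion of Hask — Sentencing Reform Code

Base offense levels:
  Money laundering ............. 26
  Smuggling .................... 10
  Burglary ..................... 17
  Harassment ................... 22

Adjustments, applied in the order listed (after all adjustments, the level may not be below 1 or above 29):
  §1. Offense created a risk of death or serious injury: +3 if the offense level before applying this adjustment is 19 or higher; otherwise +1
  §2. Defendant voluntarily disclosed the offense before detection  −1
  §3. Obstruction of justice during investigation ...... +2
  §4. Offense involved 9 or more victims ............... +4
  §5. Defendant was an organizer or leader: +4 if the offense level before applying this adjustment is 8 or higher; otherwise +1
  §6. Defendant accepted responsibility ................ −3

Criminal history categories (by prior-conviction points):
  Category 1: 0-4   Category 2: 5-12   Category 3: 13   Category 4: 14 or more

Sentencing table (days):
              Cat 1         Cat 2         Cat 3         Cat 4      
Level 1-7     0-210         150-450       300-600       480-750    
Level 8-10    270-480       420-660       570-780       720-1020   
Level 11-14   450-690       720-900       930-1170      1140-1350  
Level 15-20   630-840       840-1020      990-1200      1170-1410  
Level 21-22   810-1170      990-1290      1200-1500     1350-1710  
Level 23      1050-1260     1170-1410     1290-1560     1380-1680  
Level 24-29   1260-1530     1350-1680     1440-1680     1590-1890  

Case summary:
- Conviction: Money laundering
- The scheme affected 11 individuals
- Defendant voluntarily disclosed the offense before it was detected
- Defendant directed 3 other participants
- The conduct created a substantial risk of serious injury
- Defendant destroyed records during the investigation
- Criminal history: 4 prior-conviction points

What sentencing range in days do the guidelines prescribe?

1260-1530 days

Base offense level for money laundering: 26.
§1 applies (level before this adjustment is 26 ≥ 19, so +3): 26 + 3 = 29.
§2 applies: 29 − 1 = 28.
§3 applies: 28 + 2 = 30.
§4 applies: 30 + 4 = 34.
§5 applies (level before this adjustment is 34 ≥ 8, so +4): 34 + 4 = 38.
Level 38 exceeds the maximum of 29; capped at 29.
Final offense level: 29.
Criminal history: 4 prior points → Category 1 (0-4).
Level 29 falls in the 24-29 band.
Grid: Level 24-29 × Category 1 = 1260-1530 days.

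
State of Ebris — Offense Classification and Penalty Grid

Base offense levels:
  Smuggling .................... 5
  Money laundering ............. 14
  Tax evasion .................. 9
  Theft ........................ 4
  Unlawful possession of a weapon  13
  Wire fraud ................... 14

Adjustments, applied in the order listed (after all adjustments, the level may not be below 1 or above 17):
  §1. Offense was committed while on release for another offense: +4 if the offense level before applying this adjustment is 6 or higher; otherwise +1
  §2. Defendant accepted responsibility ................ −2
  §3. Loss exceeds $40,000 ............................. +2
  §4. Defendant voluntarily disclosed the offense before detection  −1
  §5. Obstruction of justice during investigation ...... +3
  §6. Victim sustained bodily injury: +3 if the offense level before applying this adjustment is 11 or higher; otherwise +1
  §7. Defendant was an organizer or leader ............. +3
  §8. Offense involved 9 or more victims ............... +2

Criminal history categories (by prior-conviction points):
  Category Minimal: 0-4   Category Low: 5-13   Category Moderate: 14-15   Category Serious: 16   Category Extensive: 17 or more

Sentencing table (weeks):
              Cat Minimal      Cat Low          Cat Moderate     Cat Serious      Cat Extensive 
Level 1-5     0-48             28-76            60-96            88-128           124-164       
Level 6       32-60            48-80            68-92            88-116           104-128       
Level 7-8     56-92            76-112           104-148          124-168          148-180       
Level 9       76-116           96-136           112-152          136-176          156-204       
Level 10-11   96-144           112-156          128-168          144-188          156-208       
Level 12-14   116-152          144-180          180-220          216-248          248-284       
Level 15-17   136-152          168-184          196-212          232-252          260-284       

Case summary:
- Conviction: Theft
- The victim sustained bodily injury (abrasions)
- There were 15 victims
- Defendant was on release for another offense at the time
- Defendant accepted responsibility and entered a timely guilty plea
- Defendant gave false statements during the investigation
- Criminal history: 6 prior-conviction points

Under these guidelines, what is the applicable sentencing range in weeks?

96-136 weeks

Base offense level for theft: 4.
§1 applies (level before this adjustment is 4 < 6, so +1): 4 + 1 = 5.
§2 applies: 5 − 2 = 3.
§5 applies: 3 + 3 = 6.
§6 applies (level before this adjustment is 6 < 11, so +1): 6 + 1 = 7.
§7 does not apply.
§8 applies: 7 + 2 = 9.
Final offense level: 9.
Criminal history: 6 prior points → Category Low (5-13).
Level 9 falls in the 9 band.
Grid: Level 9 × Category Low = 96-136 weeks.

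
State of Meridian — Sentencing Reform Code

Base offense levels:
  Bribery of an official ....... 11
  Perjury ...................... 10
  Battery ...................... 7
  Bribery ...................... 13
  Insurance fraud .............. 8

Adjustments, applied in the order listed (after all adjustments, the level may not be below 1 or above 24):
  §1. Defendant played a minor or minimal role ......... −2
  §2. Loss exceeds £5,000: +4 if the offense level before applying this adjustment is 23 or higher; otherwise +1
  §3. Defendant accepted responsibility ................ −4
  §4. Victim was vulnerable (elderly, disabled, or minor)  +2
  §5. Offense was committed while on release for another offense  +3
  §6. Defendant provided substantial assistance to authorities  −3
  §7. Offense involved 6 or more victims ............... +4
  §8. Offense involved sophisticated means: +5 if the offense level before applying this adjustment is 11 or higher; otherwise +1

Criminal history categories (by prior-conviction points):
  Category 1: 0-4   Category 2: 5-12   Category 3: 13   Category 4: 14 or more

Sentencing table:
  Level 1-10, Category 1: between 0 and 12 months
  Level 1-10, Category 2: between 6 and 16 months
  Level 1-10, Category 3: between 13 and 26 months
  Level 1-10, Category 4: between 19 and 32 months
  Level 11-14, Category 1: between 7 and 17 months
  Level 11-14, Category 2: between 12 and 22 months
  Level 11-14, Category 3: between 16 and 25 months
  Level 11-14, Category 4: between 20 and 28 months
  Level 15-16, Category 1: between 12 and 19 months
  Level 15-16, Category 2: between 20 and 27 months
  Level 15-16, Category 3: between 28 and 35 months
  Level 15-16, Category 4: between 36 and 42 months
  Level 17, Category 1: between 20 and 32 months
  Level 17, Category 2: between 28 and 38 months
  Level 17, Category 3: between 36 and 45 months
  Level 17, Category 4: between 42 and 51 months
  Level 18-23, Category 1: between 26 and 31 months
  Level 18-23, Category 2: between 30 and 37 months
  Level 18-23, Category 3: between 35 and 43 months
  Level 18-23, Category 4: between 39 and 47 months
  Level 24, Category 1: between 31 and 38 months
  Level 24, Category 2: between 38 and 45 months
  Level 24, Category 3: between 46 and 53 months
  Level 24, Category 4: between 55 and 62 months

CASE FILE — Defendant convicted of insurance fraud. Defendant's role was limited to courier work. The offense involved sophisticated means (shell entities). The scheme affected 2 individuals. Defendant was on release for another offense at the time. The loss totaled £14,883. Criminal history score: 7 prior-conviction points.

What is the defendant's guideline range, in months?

Base offense level for insurance fraud: 8.
§1 applies: 8 − 2 = 6.
§2 applies (level before this adjustment is 6 < 23, so +1): 6 + 1 = 7.
§4 does not apply.
§5 applies: 7 + 3 = 10.
§6 does not apply.
§7 does not apply.
§8 applies (level before this adjustment is 10 < 11, so +1): 10 + 1 = 11.
Final offense level: 11.
Criminal history: 7 prior points → Category 2 (5-12).
Level 11 falls in the 11-14 band.
Grid: Level 11-14 × Category 2 = 12-22 months.

12-22 months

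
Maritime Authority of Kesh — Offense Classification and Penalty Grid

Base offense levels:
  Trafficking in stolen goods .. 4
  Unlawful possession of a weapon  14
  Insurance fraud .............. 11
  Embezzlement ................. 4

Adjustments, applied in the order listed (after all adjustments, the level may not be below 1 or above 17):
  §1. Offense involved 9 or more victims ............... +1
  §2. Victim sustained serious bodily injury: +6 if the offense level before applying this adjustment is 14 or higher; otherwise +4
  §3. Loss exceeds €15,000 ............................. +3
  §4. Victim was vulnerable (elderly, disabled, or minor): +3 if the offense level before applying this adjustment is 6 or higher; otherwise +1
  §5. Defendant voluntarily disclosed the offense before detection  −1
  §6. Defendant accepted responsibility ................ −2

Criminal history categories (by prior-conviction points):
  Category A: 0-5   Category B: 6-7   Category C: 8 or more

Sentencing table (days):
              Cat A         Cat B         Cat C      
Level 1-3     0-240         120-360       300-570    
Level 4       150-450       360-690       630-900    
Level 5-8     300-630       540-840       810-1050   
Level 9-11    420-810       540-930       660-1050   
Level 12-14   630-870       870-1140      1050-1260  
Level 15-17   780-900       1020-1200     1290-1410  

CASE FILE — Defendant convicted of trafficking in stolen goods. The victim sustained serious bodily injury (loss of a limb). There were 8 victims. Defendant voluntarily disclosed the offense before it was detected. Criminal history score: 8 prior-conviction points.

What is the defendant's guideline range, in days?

Base offense level for trafficking in stolen goods: 4.
§1 does not apply.
§2 applies (level before this adjustment is 4 < 14, so +4): 4 + 4 = 8.
§5 applies: 8 − 1 = 7.
§6 does not apply.
Final offense level: 7.
Criminal history: 8 prior points → Category C (8+).
Level 7 falls in the 5-8 band.
Grid: Level 5-8 × Category C = 810-1050 days.

810-1050 days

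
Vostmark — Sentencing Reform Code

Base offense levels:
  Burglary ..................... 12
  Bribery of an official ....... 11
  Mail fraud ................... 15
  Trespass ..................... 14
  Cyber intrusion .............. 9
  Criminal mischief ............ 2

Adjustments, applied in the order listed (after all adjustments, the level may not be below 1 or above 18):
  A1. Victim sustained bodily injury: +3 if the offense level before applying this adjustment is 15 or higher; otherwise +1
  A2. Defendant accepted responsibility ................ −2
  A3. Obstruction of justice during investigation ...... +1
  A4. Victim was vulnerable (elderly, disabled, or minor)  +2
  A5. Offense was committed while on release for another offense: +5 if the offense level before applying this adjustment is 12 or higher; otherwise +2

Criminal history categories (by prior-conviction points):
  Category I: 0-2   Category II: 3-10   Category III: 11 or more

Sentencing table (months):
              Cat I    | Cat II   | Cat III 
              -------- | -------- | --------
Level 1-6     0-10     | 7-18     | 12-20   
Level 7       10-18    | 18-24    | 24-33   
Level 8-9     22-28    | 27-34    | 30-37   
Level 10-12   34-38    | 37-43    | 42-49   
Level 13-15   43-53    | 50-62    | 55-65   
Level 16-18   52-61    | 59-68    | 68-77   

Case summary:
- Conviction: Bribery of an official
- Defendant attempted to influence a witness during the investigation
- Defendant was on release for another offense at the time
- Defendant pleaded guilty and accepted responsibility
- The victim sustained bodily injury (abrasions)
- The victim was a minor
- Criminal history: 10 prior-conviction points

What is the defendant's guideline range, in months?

Base offense level for bribery of an official: 11.
A1 applies (level before this adjustment is 11 < 15, so +1): 11 + 1 = 12.
A2 applies: 12 − 2 = 10.
A3 applies: 10 + 1 = 11.
A4 applies: 11 + 2 = 13.
A5 applies (level before this adjustment is 13 ≥ 12, so +5): 13 + 5 = 18.
Final offense level: 18.
Criminal history: 10 prior points → Category II (3-10).
Level 18 falls in the 16-18 band.
Grid: Level 16-18 × Category II = 59-68 months.

59-68 months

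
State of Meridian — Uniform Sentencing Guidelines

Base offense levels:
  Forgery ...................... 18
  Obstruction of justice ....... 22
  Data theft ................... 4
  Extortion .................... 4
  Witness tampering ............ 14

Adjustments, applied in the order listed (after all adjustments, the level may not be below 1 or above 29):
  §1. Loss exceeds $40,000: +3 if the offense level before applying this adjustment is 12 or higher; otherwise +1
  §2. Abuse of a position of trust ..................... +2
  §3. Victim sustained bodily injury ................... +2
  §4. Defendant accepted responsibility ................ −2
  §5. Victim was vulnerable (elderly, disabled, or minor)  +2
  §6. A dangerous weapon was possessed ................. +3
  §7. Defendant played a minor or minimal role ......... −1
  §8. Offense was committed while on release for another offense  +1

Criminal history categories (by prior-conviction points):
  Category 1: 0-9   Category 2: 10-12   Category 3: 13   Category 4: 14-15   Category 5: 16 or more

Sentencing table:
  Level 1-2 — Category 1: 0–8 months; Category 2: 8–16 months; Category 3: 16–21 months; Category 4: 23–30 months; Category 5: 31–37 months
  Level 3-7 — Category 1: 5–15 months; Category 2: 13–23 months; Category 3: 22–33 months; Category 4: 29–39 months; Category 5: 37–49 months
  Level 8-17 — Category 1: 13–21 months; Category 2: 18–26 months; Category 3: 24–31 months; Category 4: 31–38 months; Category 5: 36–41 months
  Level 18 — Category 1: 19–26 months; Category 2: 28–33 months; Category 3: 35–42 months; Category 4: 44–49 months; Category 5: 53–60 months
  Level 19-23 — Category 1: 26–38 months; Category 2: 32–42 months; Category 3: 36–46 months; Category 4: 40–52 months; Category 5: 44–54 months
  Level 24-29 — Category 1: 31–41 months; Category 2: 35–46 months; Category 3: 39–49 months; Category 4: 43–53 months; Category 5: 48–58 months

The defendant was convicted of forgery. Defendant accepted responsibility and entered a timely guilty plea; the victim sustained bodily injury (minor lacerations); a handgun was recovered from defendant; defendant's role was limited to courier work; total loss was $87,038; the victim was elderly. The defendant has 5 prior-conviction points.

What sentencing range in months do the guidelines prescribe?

31-41 months

Base offense level for forgery: 18.
§1 applies (level before this adjustment is 18 ≥ 12, so +3): 18 + 3 = 21.
§2 does not apply.
§3 applies: 21 + 2 = 23.
§4 applies: 23 − 2 = 21.
§5 applies: 21 + 2 = 23.
§6 applies: 23 + 3 = 26.
§7 applies: 26 − 1 = 25.
§8 does not apply.
Final offense level: 25.
Criminal history: 5 prior points → Category 1 (0-9).
Level 25 falls in the 24-29 band.
Grid: Level 24-29 × Category 1 = 31-41 months.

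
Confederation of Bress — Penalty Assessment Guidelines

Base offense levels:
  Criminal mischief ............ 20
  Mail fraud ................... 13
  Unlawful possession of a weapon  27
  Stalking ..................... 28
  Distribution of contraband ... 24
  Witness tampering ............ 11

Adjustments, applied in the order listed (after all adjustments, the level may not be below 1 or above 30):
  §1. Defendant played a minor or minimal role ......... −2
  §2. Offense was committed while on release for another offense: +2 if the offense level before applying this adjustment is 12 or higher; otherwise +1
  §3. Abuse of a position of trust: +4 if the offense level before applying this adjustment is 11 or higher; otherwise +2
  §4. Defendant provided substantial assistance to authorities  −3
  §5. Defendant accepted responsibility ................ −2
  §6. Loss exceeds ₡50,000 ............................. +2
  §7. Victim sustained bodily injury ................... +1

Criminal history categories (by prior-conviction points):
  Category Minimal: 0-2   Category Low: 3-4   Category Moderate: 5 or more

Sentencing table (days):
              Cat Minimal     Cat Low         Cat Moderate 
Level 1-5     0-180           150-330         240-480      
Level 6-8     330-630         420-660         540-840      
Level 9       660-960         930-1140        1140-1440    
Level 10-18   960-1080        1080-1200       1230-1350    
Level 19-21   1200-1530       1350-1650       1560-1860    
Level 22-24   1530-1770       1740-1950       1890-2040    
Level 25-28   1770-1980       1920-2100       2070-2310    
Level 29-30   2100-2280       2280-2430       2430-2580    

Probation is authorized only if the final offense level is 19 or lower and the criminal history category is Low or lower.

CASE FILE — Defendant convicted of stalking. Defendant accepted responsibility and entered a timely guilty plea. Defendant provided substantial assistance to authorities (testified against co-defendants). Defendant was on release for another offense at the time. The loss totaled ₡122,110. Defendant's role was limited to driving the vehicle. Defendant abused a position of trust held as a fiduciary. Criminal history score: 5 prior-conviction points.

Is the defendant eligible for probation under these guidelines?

No

Base offense level for stalking: 28.
§1 applies: 28 − 2 = 26.
§2 applies (level before this adjustment is 26 ≥ 12, so +2): 26 + 2 = 28.
§3 applies (level before this adjustment is 28 ≥ 11, so +4): 28 + 4 = 32.
§4 applies: 32 − 3 = 29.
§5 applies: 29 − 2 = 27.
§6 applies: 27 + 2 = 29.
Final offense level: 29.
Criminal history: 5 prior points → Category Moderate (5+).
Level 29 falls in the 29-30 band.
Grid: Level 29-30 × Category Moderate = 2430-2580 days.
Probation check: level 29 > 19 and category Moderate > Low → not eligible.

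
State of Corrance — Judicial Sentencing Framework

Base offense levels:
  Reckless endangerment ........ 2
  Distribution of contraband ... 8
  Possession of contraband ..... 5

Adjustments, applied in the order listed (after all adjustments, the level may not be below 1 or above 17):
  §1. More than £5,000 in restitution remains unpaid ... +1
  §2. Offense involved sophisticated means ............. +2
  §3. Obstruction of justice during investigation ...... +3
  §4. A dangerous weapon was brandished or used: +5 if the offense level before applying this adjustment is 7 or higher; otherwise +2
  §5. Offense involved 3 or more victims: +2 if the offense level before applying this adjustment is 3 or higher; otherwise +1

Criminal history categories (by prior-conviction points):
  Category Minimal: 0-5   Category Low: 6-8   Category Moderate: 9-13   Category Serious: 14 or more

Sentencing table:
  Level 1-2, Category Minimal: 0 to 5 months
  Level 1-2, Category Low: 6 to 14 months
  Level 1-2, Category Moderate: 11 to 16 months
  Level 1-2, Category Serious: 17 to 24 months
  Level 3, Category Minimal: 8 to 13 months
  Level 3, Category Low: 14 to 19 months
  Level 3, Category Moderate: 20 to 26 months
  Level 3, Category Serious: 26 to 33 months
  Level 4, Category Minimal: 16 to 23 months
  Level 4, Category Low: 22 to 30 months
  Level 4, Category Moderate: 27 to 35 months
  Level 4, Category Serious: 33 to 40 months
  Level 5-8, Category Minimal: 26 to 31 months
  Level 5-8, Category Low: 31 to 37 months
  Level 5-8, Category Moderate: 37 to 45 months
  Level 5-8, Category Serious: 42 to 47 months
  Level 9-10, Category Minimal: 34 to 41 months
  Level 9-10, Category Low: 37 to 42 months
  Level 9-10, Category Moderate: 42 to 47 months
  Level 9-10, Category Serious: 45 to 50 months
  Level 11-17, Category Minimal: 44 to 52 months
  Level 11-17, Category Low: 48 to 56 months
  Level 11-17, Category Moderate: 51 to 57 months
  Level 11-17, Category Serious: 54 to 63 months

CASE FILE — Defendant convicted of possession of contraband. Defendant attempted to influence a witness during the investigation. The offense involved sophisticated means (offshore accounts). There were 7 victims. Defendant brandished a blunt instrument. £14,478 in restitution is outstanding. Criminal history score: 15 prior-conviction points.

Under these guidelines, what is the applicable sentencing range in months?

54-63 months

Base offense level for possession of contraband: 5.
§1 applies: 5 + 1 = 6.
§2 applies: 6 + 2 = 8.
§3 applies: 8 + 3 = 11.
§4 applies (level before this adjustment is 11 ≥ 7, so +5): 11 + 5 = 16.
§5 applies (level before this adjustment is 16 ≥ 3, so +2): 16 + 2 = 18.
Level 18 exceeds the maximum of 17; capped at 17.
Final offense level: 17.
Criminal history: 15 prior points → Category Serious (14+).
Level 17 falls in the 11-17 band.
Grid: Level 11-17 × Category Serious = 54-63 months.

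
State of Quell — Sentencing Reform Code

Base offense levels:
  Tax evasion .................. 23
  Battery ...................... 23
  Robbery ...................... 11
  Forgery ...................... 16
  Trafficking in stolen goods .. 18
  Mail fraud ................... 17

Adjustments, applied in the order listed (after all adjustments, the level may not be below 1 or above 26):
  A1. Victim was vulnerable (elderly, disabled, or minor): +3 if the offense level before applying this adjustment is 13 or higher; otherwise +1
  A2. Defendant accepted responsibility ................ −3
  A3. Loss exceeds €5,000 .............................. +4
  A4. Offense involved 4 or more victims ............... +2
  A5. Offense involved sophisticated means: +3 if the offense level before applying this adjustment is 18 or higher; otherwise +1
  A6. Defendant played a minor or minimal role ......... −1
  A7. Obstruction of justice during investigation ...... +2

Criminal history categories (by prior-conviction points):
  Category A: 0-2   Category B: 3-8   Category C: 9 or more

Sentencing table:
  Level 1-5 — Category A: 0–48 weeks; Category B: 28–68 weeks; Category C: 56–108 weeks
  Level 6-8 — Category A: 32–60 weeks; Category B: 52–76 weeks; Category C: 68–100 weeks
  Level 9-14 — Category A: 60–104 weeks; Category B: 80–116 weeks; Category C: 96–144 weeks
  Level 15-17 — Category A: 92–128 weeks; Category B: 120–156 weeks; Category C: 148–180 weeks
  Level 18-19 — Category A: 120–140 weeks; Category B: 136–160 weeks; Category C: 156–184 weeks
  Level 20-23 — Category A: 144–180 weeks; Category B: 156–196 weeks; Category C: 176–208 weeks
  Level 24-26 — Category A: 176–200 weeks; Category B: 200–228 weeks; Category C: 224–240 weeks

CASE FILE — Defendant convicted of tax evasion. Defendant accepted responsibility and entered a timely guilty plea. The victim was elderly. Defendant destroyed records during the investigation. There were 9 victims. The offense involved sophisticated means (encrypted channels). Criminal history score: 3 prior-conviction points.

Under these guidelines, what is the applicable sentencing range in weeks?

200-228 weeks

Base offense level for tax evasion: 23.
A1 applies (level before this adjustment is 23 ≥ 13, so +3): 23 + 3 = 26.
A2 applies: 26 − 3 = 23.
A3 does not apply.
A4 applies: 23 + 2 = 25.
A5 applies (level before this adjustment is 25 ≥ 18, so +3): 25 + 3 = 28.
A6 does not apply.
A7 applies: 28 + 2 = 30.
Level 30 exceeds the maximum of 26; capped at 26.
Final offense level: 26.
Criminal history: 3 prior points → Category B (3-8).
Level 26 falls in the 24-26 band.
Grid: Level 24-26 × Category B = 200-228 weeks.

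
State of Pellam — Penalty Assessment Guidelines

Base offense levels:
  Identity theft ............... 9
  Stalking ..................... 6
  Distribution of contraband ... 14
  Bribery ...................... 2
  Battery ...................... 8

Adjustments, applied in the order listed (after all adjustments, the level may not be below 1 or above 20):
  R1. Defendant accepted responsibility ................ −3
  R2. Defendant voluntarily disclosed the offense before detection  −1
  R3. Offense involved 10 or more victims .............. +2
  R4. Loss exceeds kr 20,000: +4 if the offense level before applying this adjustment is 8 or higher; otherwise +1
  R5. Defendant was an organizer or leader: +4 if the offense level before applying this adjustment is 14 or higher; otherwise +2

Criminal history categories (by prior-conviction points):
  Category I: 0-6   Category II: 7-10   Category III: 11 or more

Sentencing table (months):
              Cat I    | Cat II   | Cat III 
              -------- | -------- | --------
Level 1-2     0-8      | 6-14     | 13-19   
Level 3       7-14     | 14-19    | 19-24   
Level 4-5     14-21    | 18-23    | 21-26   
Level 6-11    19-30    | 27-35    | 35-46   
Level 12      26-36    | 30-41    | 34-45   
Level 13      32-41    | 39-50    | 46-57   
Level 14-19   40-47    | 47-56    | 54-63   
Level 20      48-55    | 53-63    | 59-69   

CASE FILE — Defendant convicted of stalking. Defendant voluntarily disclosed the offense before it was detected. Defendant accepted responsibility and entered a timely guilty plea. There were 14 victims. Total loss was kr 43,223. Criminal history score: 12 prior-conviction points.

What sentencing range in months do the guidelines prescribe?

21-26 months

Base offense level for stalking: 6.
R1 applies: 6 − 3 = 3.
R2 applies: 3 − 1 = 2.
R3 applies: 2 + 2 = 4.
R4 applies (level before this adjustment is 4 < 8, so +1): 4 + 1 = 5.
R5 does not apply.
Final offense level: 5.
Criminal history: 12 prior points → Category III (11+).
Level 5 falls in the 4-5 band.
Grid: Level 4-5 × Category III = 21-26 months.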